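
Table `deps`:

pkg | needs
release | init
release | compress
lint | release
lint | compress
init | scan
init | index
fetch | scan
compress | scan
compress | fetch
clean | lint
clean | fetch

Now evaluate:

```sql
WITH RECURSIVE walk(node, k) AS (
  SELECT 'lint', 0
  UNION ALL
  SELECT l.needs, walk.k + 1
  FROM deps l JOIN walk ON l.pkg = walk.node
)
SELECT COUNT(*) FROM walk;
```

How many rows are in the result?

13

Base: (lint, k=0).
Iteration 1: edges from {lint} -> (compress, k=1), (release, k=1).
Iteration 2: edges from {compress,release} -> (compress, k=2), (fetch, k=2), (init, k=2), (scan, k=2).
Iteration 3: edges from {compress,fetch,init,scan} -> (fetch, k=3), (index, k=3), (scan, k=3) x3. [UNION ALL keeps all 5 new rows, including repeats]
Iteration 4: edges from {fetch,index,scan} -> (scan, k=4).
Iteration 5: no outgoing edges from {scan}; recursion stops.
Total rows emitted: 13.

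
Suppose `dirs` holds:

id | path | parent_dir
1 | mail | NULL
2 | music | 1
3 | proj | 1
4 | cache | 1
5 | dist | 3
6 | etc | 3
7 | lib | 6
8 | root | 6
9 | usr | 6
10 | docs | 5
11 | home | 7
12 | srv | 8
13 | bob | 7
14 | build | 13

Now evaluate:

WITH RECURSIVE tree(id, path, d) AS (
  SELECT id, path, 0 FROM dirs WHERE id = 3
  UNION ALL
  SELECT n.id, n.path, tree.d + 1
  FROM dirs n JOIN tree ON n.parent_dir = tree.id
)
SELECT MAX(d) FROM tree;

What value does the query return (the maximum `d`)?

Base: id=3 (proj) at d 0.
Iteration 1: rows with parent_dir in {3} -> dist (id 5, d 1), etc (id 6, d 1).
Iteration 2: rows with parent_dir in {5,6} -> lib (id 7, d 2), root (id 8, d 2), usr (id 9, d 2), docs (id 10, d 2).
Iteration 3: rows with parent_dir in {7,8,9,10} -> home (id 11, d 3), srv (id 12, d 3), bob (id 13, d 3).
Iteration 4: rows with parent_dir in {11,12,13} -> build (id 14, d 4).
Iteration 5: no rows with parent_dir in {14}; recursion stops.
d values: 0, 1, 1, 2, 2, 2, 2, 3, 3, 3, 4; the maximum is 4.

4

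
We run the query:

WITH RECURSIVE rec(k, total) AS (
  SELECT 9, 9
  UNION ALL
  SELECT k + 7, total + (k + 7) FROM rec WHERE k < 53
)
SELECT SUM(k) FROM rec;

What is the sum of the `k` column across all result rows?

Base: k=9, total=9.
Iteration 1: 9 < 53 holds -> k = 9 + 7 = 16, total = 9 + 16 = 25.
Iteration 2: 16 < 53 holds -> k = 16 + 7 = 23, total = 25 + 23 = 48.
Iteration 3: 23 < 53 holds -> k = 23 + 7 = 30, total = 48 + 30 = 78.
Iteration 4: 30 < 53 holds -> k = 30 + 7 = 37, total = 78 + 37 = 115.
Iteration 5: 37 < 53 holds -> k = 37 + 7 = 44, total = 115 + 44 = 159.
Iteration 6: 44 < 53 holds -> k = 44 + 7 = 51, total = 159 + 51 = 210.
Iteration 7: 51 < 53 holds -> k = 51 + 7 = 58, total = 210 + 58 = 268.
Iteration 8: 58 < 53 fails; recursion stops.
SUM(k) = 9 + 16 + 23 + 30 + 37 + 44 + 51 + 58 = 268.

268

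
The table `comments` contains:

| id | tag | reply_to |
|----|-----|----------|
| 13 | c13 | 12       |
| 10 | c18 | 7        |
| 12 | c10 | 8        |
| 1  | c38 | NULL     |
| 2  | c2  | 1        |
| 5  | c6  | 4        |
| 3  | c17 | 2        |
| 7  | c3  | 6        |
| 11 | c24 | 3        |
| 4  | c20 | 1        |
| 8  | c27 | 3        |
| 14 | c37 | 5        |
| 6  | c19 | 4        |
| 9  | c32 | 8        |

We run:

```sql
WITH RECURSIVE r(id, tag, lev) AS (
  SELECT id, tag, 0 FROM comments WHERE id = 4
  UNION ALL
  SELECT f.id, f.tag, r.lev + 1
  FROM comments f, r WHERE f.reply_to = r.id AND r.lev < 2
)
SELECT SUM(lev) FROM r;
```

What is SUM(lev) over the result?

Base: id=4 (c20) at lev 0.
Iteration 1: rows with reply_to in {4} -> c6 (id 5, lev 1), c19 (id 6, lev 1).
Iteration 2: rows with reply_to in {5,6} -> c3 (id 7, lev 2), c37 (id 14, lev 2).
Iteration 3: lev < 2 fails for all current rows; recursion stops.
SUM(lev) = 0 + 1 + 1 + 2 + 2 = 6.

6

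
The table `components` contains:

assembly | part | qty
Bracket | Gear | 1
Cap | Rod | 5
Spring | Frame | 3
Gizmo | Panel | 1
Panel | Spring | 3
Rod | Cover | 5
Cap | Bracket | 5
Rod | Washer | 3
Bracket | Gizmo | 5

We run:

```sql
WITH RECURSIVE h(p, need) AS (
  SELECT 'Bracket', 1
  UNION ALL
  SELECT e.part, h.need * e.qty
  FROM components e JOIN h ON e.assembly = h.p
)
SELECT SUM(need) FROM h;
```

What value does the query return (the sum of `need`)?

Base: (Bracket, need=1).
Iteration 1: components of {Bracket} -> Gear = 1*1 = 1, Gizmo = 1*5 = 5.
Iteration 2: components of {Gear,Gizmo} -> Panel = 5*1 = 5.
Iteration 3: components of {Panel} -> Spring = 5*3 = 15.
Iteration 4: components of {Spring} -> Frame = 15*3 = 45.
Iteration 5: no further components; recursion stops.
SUM(need) = 1 + 1 + 5 + 5 + 15 + 45 = 72.

72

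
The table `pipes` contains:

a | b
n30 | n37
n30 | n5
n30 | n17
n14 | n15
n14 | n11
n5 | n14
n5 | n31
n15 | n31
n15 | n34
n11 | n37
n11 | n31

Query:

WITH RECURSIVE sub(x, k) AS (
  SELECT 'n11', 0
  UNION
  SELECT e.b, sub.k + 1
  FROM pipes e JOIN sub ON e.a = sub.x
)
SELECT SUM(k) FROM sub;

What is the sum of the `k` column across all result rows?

Base: (n11, k=0).
Iteration 1: edges from {n11} -> (n31, k=1), (n37, k=1).
Iteration 2: no outgoing edges from {n31,n37}; recursion stops.
SUM(k) = 0 + 1 + 1 = 2.

2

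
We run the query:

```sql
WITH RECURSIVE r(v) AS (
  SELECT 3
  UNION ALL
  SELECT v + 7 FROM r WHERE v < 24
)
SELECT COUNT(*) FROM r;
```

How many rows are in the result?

4

Base: v=3.
Iteration 1: 3 < 24 holds -> v = 3 + 7 = 10.
Iteration 2: 10 < 24 holds -> v = 10 + 7 = 17.
Iteration 3: 17 < 24 holds -> v = 17 + 7 = 24.
Iteration 4: 24 < 24 fails; recursion stops.
Total rows emitted: 4.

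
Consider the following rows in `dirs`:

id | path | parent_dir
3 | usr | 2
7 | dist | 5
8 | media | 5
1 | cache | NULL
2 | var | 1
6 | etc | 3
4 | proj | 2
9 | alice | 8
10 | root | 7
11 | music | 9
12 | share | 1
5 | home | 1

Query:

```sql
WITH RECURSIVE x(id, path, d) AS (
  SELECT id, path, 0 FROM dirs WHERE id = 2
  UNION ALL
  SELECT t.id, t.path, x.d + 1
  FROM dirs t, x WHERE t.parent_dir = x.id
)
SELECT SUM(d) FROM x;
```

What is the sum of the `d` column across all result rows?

Base: id=2 (var) at d 0.
Iteration 1: rows with parent_dir in {2} -> usr (id 3, d 1), proj (id 4, d 1).
Iteration 2: rows with parent_dir in {3,4} -> etc (id 6, d 2).
Iteration 3: no rows with parent_dir in {6}; recursion stops.
SUM(d) = 0 + 1 + 1 + 2 = 4.

4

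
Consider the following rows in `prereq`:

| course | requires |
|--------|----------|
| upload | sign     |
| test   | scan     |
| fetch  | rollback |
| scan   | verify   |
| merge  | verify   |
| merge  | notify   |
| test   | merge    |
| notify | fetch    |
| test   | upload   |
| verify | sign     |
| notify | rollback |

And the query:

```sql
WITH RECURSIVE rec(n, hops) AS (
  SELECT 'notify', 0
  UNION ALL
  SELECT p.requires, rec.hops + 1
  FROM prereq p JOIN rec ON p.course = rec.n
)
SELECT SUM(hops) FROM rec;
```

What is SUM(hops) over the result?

Base: (notify, hops=0).
Iteration 1: edges from {notify} -> (fetch, hops=1), (rollback, hops=1).
Iteration 2: edges from {fetch,rollback} -> (rollback, hops=2).
Iteration 3: no outgoing edges from {rollback}; recursion stops.
SUM(hops) = 0 + 1 + 1 + 2 = 4.

4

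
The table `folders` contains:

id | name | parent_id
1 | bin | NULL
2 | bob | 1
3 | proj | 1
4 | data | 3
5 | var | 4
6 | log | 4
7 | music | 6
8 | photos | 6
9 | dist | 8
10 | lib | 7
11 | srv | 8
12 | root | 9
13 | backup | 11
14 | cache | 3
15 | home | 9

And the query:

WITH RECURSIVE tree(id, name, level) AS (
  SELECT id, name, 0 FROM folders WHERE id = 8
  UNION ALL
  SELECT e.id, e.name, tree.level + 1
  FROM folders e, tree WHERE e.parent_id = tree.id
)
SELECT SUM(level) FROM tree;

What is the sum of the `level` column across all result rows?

Base: id=8 (photos) at level 0.
Iteration 1: rows with parent_id in {8} -> dist (id 9, level 1), srv (id 11, level 1).
Iteration 2: rows with parent_id in {9,11} -> root (id 12, level 2), backup (id 13, level 2), home (id 15, level 2).
Iteration 3: no rows with parent_id in {12,13,15}; recursion stops.
SUM(level) = 0 + 1 + 1 + 2 + 2 + 2 = 8.

8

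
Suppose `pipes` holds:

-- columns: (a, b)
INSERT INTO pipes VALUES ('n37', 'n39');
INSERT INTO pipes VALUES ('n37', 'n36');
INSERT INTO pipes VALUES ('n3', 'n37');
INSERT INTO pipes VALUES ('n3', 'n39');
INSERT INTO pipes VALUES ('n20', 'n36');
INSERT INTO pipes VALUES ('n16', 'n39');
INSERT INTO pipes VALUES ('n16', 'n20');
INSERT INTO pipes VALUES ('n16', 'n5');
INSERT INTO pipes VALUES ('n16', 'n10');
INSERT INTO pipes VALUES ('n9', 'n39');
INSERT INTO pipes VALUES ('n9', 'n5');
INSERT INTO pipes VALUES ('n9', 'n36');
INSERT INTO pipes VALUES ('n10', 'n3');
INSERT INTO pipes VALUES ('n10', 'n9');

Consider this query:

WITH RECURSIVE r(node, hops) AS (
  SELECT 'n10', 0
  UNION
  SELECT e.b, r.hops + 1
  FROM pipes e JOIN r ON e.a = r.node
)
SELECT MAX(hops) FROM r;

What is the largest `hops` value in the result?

3

Base: (n10, hops=0).
Iteration 1: edges from {n10} -> (n3, hops=1), (n9, hops=1).
Iteration 2: edges from {n3,n9} -> (n36, hops=2), (n37, hops=2), (n39, hops=2), (n5, hops=2). [UNION drops 1 duplicate row(s)]
Iteration 3: edges from {n36,n37,n39,n5} -> (n36, hops=3), (n39, hops=3).
Iteration 4: no outgoing edges from {n36,n39}; recursion stops.
hops values: 0, 1, 1, 2, 2, 2, 2, 3, 3; the maximum is 3.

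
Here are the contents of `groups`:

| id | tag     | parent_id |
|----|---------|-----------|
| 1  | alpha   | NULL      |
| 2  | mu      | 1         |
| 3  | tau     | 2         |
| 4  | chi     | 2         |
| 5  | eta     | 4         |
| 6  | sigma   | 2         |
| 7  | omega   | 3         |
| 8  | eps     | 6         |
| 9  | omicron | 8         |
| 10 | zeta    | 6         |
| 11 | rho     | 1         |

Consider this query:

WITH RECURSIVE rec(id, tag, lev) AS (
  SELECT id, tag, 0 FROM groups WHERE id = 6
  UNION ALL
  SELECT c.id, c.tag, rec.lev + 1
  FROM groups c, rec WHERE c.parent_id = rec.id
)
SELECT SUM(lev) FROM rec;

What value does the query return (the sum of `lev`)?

4

Base: id=6 (sigma) at lev 0.
Iteration 1: rows with parent_id in {6} -> eps (id 8, lev 1), zeta (id 10, lev 1).
Iteration 2: rows with parent_id in {8,10} -> omicron (id 9, lev 2).
Iteration 3: no rows with parent_id in {9}; recursion stops.
SUM(lev) = 0 + 1 + 1 + 2 = 4.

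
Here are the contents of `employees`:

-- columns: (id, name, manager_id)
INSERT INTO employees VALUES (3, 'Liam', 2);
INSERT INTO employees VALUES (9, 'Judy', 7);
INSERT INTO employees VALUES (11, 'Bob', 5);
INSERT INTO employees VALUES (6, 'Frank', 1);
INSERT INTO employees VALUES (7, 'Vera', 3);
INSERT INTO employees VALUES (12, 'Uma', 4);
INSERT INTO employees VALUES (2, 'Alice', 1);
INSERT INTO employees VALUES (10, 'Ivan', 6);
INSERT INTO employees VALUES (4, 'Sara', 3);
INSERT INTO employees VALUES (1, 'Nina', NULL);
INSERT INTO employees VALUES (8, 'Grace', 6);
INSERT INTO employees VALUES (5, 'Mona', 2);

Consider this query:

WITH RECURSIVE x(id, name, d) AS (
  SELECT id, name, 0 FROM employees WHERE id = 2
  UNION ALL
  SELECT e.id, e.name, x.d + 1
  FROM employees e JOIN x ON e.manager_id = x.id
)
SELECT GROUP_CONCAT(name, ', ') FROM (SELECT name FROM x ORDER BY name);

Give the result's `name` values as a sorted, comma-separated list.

Alice, Bob, Judy, Liam, Mona, Sara, Uma, Vera

Base: id=2 (Alice) at d 0.
Iteration 1: rows with manager_id in {2} -> Liam (id 3, d 1), Mona (id 5, d 1).
Iteration 2: rows with manager_id in {3,5} -> Sara (id 4, d 2), Vera (id 7, d 2), Bob (id 11, d 2).
Iteration 3: rows with manager_id in {4,7,11} -> Judy (id 9, d 3), Uma (id 12, d 3).
Iteration 4: no rows with manager_id in {9,12}; recursion stops.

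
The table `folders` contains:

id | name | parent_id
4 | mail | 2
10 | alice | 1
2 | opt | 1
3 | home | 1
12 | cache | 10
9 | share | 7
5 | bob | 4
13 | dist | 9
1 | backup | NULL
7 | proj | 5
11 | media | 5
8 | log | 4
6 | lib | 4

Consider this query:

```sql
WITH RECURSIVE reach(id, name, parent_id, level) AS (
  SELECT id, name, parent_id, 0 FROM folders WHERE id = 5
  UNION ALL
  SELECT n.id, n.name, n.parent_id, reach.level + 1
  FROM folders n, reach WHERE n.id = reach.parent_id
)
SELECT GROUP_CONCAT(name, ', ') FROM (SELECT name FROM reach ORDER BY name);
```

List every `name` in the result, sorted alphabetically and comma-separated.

Base: id=5 (bob), parent_id=4, level 0.
Iteration 1: join on id=4 -> mail (id 4, parent_id=2, level 1).
Iteration 2: join on id=2 -> opt (id 2, parent_id=1, level 2).
Iteration 3: join on id=1 -> backup (id 1, parent_id=NULL, level 3).
Iteration 4: parent_id is NULL; no match; recursion stops.

backup, bob, mail, opt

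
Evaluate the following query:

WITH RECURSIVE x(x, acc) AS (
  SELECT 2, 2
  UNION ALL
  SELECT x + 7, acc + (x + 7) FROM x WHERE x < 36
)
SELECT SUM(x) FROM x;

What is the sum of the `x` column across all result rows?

Base: x=2, acc=2.
Iteration 1: 2 < 36 holds -> x = 2 + 7 = 9, acc = 2 + 9 = 11.
Iteration 2: 9 < 36 holds -> x = 9 + 7 = 16, acc = 11 + 16 = 27.
Iteration 3: 16 < 36 holds -> x = 16 + 7 = 23, acc = 27 + 23 = 50.
Iteration 4: 23 < 36 holds -> x = 23 + 7 = 30, acc = 50 + 30 = 80.
Iteration 5: 30 < 36 holds -> x = 30 + 7 = 37, acc = 80 + 37 = 117.
Iteration 6: 37 < 36 fails; recursion stops.
SUM(x) = 2 + 9 + 16 + 23 + 30 + 37 = 117.

117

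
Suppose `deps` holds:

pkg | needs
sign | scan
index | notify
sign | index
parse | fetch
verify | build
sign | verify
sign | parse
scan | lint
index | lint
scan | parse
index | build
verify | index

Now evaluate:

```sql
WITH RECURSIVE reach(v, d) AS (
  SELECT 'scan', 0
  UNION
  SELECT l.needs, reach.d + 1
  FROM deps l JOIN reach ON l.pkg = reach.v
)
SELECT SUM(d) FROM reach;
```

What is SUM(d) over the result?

Base: (scan, d=0).
Iteration 1: edges from {scan} -> (lint, d=1), (parse, d=1).
Iteration 2: edges from {lint,parse} -> (fetch, d=2).
Iteration 3: no outgoing edges from {fetch}; recursion stops.
SUM(d) = 0 + 1 + 1 + 2 = 4.

4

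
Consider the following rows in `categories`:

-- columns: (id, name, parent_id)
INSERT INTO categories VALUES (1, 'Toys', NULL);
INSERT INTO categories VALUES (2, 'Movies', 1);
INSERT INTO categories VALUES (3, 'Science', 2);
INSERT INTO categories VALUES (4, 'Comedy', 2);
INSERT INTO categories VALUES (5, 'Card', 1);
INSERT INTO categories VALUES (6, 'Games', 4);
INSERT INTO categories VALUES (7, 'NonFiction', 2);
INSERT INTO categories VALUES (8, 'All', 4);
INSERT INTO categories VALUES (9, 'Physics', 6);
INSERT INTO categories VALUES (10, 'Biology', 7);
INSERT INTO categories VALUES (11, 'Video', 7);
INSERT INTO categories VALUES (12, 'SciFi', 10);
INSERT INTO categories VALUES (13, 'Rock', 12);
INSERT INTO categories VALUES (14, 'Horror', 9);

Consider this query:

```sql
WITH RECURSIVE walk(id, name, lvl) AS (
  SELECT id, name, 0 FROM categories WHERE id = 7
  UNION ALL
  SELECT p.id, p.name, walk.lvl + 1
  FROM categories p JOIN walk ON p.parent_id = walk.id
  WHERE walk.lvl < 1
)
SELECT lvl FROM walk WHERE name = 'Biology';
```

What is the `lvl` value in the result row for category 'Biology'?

Base: id=7 (NonFiction) at lvl 0.
Iteration 1: rows with parent_id in {7} -> Biology (id 10, lvl 1), Video (id 11, lvl 1).
Iteration 2: lvl < 1 fails for all current rows; recursion stops.

1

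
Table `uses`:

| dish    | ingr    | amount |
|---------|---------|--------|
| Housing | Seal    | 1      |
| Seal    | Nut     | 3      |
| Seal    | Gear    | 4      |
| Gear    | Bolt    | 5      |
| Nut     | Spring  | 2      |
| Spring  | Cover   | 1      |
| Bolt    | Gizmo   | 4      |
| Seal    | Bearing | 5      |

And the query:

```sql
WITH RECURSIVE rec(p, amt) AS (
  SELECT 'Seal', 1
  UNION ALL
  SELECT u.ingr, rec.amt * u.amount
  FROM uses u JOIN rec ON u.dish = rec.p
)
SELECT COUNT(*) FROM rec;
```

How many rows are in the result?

Base: (Seal, amt=1).
Iteration 1: components of {Seal} -> Bearing = 1*5 = 5, Gear = 1*4 = 4, Nut = 1*3 = 3.
Iteration 2: components of {Bearing,Gear,Nut} -> Bolt = 4*5 = 20, Spring = 3*2 = 6.
Iteration 3: components of {Bolt,Spring} -> Cover = 6*1 = 6, Gizmo = 20*4 = 80.
Iteration 4: no further components; recursion stops.
Total rows emitted: 8.

8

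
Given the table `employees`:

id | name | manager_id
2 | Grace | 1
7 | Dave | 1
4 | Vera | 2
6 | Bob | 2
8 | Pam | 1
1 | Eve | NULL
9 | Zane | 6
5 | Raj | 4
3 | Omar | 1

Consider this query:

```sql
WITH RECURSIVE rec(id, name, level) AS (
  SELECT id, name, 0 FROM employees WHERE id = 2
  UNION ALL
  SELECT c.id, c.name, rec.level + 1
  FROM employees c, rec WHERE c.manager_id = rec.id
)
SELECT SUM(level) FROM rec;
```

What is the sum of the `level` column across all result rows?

Base: id=2 (Grace) at level 0.
Iteration 1: rows with manager_id in {2} -> Vera (id 4, level 1), Bob (id 6, level 1).
Iteration 2: rows with manager_id in {4,6} -> Raj (id 5, level 2), Zane (id 9, level 2).
Iteration 3: no rows with manager_id in {5,9}; recursion stops.
SUM(level) = 0 + 1 + 1 + 2 + 2 = 6.

6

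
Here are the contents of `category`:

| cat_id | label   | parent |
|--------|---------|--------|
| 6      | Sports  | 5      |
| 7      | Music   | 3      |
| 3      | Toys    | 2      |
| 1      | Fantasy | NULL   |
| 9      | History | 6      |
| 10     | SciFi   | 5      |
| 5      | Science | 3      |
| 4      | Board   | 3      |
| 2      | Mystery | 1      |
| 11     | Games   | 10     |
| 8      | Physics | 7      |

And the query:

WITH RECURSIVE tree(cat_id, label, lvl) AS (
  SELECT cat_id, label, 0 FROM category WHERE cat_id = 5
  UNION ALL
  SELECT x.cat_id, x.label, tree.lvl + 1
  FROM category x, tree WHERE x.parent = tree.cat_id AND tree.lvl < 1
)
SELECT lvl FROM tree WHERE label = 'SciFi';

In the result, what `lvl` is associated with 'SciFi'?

Base: cat_id=5 (Science) at lvl 0.
Iteration 1: rows with parent in {5} -> Sports (id 6, lvl 1), SciFi (id 10, lvl 1).
Iteration 2: lvl < 1 fails for all current rows; recursion stops.

1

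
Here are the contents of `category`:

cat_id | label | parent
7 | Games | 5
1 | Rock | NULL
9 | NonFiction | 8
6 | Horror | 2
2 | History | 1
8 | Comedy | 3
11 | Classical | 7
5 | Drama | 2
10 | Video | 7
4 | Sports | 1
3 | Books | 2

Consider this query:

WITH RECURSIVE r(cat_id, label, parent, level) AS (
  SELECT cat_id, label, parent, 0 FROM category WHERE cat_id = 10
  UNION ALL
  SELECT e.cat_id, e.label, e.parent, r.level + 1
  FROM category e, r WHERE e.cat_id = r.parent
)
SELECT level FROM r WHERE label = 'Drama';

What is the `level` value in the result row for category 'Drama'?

Base: cat_id=10 (Video), parent=7, level 0.
Iteration 1: join on cat_id=7 -> Games (id 7, parent=5, level 1).
Iteration 2: join on cat_id=5 -> Drama (id 5, parent=2, level 2).
Iteration 3: join on cat_id=2 -> History (id 2, parent=1, level 3).
Iteration 4: join on cat_id=1 -> Rock (id 1, parent=NULL, level 4).
Iteration 5: parent is NULL; no match; recursion stops.

2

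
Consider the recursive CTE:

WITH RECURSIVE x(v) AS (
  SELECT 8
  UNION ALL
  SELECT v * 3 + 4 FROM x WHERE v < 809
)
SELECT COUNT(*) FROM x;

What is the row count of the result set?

6

Base: v=8.
Iteration 1: 8 < 809 holds -> v = 8 * 3 + 4 = 28.
Iteration 2: 28 < 809 holds -> v = 28 * 3 + 4 = 88.
Iteration 3: 88 < 809 holds -> v = 88 * 3 + 4 = 268.
Iteration 4: 268 < 809 holds -> v = 268 * 3 + 4 = 808.
Iteration 5: 808 < 809 holds -> v = 808 * 3 + 4 = 2428.
Iteration 6: 2428 < 809 fails; recursion stops.
Total rows emitted: 6.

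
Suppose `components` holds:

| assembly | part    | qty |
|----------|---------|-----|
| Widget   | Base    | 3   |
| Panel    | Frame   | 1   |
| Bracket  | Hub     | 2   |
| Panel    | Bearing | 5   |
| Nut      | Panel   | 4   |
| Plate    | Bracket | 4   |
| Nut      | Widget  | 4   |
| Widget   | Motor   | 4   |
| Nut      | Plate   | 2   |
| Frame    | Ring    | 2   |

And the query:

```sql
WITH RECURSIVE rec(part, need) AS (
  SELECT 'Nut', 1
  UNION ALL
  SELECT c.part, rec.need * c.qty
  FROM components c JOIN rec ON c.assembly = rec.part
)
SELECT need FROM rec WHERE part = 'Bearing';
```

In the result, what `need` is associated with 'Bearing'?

Base: (Nut, need=1).
Iteration 1: components of {Nut} -> Panel = 1*4 = 4, Plate = 1*2 = 2, Widget = 1*4 = 4.
Iteration 2: components of {Panel,Plate,Widget} -> Base = 4*3 = 12, Bearing = 4*5 = 20, Bracket = 2*4 = 8, Frame = 4*1 = 4, Motor = 4*4 = 16.
Iteration 3: components of {Base,Bearing,Bracket,Frame,Motor} -> Hub = 8*2 = 16, Ring = 4*2 = 8.
Iteration 4: no further components; recursion stops.

20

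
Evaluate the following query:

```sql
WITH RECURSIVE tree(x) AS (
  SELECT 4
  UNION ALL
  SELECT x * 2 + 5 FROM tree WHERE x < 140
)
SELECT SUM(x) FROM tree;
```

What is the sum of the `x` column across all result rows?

537

Base: x=4.
Iteration 1: 4 < 140 holds -> x = 4 * 2 + 5 = 13.
Iteration 2: 13 < 140 holds -> x = 13 * 2 + 5 = 31.
Iteration 3: 31 < 140 holds -> x = 31 * 2 + 5 = 67.
Iteration 4: 67 < 140 holds -> x = 67 * 2 + 5 = 139.
Iteration 5: 139 < 140 holds -> x = 139 * 2 + 5 = 283.
Iteration 6: 283 < 140 fails; recursion stops.
SUM(x) = 4 + 13 + 31 + 67 + 139 + 283 = 537.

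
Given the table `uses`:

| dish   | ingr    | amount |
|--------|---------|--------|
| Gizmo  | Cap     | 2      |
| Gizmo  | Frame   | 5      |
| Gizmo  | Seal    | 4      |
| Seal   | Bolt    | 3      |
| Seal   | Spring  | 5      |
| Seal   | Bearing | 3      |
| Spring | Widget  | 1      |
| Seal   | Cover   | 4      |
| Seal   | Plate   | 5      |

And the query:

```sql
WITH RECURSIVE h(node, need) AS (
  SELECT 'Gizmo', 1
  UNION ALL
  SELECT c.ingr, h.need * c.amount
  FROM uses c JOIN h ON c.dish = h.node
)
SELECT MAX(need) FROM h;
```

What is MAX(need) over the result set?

20

Base: (Gizmo, need=1).
Iteration 1: components of {Gizmo} -> Cap = 1*2 = 2, Frame = 1*5 = 5, Seal = 1*4 = 4.
Iteration 2: components of {Cap,Frame,Seal} -> Bearing = 4*3 = 12, Bolt = 4*3 = 12, Cover = 4*4 = 16, Plate = 4*5 = 20, Spring = 4*5 = 20.
Iteration 3: components of {Bearing,Bolt,Cover,Plate,Spring} -> Widget = 20*1 = 20.
Iteration 4: no further components; recursion stops.
need values: 1, 2, 5, 4, 12, 20, 12, 16, 20, 20; the maximum is 20.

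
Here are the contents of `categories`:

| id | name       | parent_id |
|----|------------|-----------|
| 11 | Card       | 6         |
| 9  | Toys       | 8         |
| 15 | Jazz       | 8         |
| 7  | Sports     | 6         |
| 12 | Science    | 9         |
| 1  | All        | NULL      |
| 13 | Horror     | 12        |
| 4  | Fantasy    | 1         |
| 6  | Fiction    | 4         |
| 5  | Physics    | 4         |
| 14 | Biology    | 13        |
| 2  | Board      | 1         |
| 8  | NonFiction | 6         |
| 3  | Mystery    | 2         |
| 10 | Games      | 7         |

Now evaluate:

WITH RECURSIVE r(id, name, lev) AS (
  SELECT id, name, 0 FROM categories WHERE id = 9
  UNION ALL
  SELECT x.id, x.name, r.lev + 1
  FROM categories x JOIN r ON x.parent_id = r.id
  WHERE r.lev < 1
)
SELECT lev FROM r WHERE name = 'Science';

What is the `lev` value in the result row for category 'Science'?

1

Base: id=9 (Toys) at lev 0.
Iteration 1: rows with parent_id in {9} -> Science (id 12, lev 1).
Iteration 2: lev < 1 fails for all current rows; recursion stops.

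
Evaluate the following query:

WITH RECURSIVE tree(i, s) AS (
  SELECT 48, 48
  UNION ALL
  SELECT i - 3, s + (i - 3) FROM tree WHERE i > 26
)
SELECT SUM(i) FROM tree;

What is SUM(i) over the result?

Base: i=48, s=48.
Iteration 1: 48 > 26 holds -> i = 48 - 3 = 45, s = 48 + 45 = 93.
Iteration 2: 45 > 26 holds -> i = 45 - 3 = 42, s = 93 + 42 = 135.
Iteration 3: 42 > 26 holds -> i = 42 - 3 = 39, s = 135 + 39 = 174.
Iteration 4: 39 > 26 holds -> i = 39 - 3 = 36, s = 174 + 36 = 210.
Iteration 5: 36 > 26 holds -> i = 36 - 3 = 33, s = 210 + 33 = 243.
Iteration 6: 33 > 26 holds -> i = 33 - 3 = 30, s = 243 + 30 = 273.
Iteration 7: 30 > 26 holds -> i = 30 - 3 = 27, s = 273 + 27 = 300.
Iteration 8: 27 > 26 holds -> i = 27 - 3 = 24, s = 300 + 24 = 324.
Iteration 9: 24 > 26 fails; recursion stops.
SUM(i) = 48 + 45 + 42 + 39 + 36 + 33 + 30 + 27 + 24 = 324.

324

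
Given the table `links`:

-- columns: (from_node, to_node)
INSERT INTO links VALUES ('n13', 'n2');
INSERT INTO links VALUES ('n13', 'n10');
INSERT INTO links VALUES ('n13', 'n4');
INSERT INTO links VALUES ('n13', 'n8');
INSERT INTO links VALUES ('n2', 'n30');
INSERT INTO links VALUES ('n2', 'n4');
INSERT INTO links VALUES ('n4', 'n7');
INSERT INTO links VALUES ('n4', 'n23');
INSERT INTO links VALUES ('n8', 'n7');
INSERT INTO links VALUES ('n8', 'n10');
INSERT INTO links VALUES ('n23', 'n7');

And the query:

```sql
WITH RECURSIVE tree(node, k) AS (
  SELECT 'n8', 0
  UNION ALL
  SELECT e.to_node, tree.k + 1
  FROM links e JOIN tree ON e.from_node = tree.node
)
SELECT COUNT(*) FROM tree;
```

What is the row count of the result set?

3

Base: (n8, k=0).
Iteration 1: edges from {n8} -> (n10, k=1), (n7, k=1).
Iteration 2: no outgoing edges from {n10,n7}; recursion stops.
Total rows emitted: 3.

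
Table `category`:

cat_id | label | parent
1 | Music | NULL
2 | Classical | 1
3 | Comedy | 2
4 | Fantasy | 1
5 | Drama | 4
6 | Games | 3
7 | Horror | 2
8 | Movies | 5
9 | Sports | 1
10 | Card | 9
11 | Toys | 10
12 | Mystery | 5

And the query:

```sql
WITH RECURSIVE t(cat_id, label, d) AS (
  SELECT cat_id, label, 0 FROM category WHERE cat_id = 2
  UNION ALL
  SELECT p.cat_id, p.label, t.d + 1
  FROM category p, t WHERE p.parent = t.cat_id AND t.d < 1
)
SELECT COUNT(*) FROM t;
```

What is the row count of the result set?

3

Base: cat_id=2 (Classical) at d 0.
Iteration 1: rows with parent in {2} -> Comedy (id 3, d 1), Horror (id 7, d 1).
Iteration 2: d < 1 fails for all current rows; recursion stops.
Total rows emitted: 3.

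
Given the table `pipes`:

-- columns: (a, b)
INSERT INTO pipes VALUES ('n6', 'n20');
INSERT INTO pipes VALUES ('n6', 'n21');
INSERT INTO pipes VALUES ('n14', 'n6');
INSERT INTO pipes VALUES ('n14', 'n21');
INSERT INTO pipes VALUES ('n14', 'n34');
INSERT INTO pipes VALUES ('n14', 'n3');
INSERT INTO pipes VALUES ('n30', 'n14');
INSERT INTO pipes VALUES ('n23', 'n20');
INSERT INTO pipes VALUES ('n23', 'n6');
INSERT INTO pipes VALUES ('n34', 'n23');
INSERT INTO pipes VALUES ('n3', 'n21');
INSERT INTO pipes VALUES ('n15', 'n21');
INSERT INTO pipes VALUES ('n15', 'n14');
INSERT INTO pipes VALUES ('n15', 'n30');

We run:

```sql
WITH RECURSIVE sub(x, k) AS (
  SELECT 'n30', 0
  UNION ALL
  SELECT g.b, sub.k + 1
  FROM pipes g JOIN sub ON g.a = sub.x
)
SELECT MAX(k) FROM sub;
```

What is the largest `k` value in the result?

Base: (n30, k=0).
Iteration 1: edges from {n30} -> (n14, k=1).
Iteration 2: edges from {n14} -> (n21, k=2), (n3, k=2), (n34, k=2), (n6, k=2).
Iteration 3: edges from {n21,n3,n34,n6} -> (n20, k=3), (n21, k=3) x2, (n23, k=3). [UNION ALL keeps all 4 new rows, including repeats]
Iteration 4: edges from {n20,n21,n23} -> (n20, k=4), (n6, k=4).
Iteration 5: edges from {n20,n6} -> (n20, k=5), (n21, k=5).
Iteration 6: no outgoing edges from {n20,n21}; recursion stops.
k values: 0, 1, 2, 2, 2, 2, 3, 3, 3, 3, 4, 4, 5, 5; the maximum is 5.

5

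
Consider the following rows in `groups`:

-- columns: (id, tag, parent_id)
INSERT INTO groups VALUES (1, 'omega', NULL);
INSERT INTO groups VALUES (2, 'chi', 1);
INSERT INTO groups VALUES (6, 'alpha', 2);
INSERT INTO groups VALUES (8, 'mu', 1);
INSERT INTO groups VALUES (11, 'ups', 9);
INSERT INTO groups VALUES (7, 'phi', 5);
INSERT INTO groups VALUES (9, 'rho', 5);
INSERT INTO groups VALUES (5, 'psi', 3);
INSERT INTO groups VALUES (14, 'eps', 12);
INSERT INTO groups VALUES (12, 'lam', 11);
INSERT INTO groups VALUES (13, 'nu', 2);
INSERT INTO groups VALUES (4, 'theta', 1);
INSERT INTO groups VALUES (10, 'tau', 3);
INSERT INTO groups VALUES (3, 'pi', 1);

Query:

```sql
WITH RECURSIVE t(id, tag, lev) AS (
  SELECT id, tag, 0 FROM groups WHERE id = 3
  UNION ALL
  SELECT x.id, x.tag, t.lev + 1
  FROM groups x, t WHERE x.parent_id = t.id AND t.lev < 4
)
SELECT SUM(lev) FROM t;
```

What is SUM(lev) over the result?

Base: id=3 (pi) at lev 0.
Iteration 1: rows with parent_id in {3} -> psi (id 5, lev 1), tau (id 10, lev 1).
Iteration 2: rows with parent_id in {5,10} -> phi (id 7, lev 2), rho (id 9, lev 2).
Iteration 3: rows with parent_id in {7,9} -> ups (id 11, lev 3).
Iteration 4: rows with parent_id in {11} -> lam (id 12, lev 4).
Iteration 5: lev < 4 fails for all current rows; recursion stops.
SUM(lev) = 0 + 1 + 1 + 2 + 2 + 3 + 4 = 13.

13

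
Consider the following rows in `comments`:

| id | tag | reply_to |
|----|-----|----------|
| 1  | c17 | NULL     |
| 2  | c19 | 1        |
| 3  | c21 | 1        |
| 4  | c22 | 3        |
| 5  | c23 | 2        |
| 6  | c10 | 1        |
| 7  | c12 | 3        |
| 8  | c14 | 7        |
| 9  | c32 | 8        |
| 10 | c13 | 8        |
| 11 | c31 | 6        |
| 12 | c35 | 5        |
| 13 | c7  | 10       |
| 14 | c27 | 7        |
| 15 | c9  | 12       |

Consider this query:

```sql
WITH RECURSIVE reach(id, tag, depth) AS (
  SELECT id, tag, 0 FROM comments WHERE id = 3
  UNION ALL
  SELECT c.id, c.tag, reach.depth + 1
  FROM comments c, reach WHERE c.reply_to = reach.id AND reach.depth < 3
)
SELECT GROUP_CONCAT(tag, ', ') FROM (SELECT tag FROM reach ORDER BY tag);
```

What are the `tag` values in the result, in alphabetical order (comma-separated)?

c12, c13, c14, c21, c22, c27, c32

Base: id=3 (c21) at depth 0.
Iteration 1: rows with reply_to in {3} -> c22 (id 4, depth 1), c12 (id 7, depth 1).
Iteration 2: rows with reply_to in {4,7} -> c14 (id 8, depth 2), c27 (id 14, depth 2).
Iteration 3: rows with reply_to in {8,14} -> c32 (id 9, depth 3), c13 (id 10, depth 3).
Iteration 4: depth < 3 fails for all current rows; recursion stops.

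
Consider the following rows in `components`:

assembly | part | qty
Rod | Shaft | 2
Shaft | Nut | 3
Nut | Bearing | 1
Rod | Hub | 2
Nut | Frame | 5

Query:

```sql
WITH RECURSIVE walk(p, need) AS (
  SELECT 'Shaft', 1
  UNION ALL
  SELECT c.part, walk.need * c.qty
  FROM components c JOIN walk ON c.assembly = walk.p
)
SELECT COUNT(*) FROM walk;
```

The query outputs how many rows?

Base: (Shaft, need=1).
Iteration 1: components of {Shaft} -> Nut = 1*3 = 3.
Iteration 2: components of {Nut} -> Bearing = 3*1 = 3, Frame = 3*5 = 15.
Iteration 3: no further components; recursion stops.
Total rows emitted: 4.

4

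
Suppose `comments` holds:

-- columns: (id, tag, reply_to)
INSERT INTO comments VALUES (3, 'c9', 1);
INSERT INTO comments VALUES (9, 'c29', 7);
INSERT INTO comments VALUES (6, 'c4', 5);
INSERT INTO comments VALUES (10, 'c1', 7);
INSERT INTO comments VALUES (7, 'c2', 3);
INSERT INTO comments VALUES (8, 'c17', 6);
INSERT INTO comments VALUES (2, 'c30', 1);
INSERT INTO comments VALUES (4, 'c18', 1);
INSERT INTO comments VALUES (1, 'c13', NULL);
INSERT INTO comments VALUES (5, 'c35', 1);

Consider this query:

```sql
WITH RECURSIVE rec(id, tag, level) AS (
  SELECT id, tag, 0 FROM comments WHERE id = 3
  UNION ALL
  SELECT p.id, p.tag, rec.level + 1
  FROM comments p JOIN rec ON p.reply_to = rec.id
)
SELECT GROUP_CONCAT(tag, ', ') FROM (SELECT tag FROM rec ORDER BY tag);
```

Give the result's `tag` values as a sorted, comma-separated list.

c1, c2, c29, c9

Base: id=3 (c9) at level 0.
Iteration 1: rows with reply_to in {3} -> c2 (id 7, level 1).
Iteration 2: rows with reply_to in {7} -> c29 (id 9, level 2), c1 (id 10, level 2).
Iteration 3: no rows with reply_to in {9,10}; recursion stops.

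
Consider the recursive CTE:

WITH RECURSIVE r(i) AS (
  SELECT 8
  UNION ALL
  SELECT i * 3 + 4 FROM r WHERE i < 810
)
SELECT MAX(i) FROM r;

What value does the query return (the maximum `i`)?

Base: i=8.
Iteration 1: 8 < 810 holds -> i = 8 * 3 + 4 = 28.
Iteration 2: 28 < 810 holds -> i = 28 * 3 + 4 = 88.
Iteration 3: 88 < 810 holds -> i = 88 * 3 + 4 = 268.
Iteration 4: 268 < 810 holds -> i = 268 * 3 + 4 = 808.
Iteration 5: 808 < 810 holds -> i = 808 * 3 + 4 = 2428.
Iteration 6: 2428 < 810 fails; recursion stops.
i values: 8, 28, 88, 268, 808, 2428; the maximum is 2428.

2428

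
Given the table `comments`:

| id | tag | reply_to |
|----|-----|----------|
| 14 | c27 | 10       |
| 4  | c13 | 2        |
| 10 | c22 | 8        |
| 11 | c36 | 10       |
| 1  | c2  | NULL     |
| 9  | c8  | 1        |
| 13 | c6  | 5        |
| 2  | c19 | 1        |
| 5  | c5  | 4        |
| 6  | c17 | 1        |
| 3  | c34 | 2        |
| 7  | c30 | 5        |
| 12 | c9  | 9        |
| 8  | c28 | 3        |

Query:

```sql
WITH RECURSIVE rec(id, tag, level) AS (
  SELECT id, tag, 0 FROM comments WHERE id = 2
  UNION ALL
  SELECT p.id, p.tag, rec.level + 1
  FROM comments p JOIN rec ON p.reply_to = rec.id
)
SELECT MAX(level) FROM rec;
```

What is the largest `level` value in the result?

4

Base: id=2 (c19) at level 0.
Iteration 1: rows with reply_to in {2} -> c34 (id 3, level 1), c13 (id 4, level 1).
Iteration 2: rows with reply_to in {3,4} -> c5 (id 5, level 2), c28 (id 8, level 2).
Iteration 3: rows with reply_to in {5,8} -> c30 (id 7, level 3), c22 (id 10, level 3), c6 (id 13, level 3).
Iteration 4: rows with reply_to in {7,10,13} -> c36 (id 11, level 4), c27 (id 14, level 4).
Iteration 5: no rows with reply_to in {11,14}; recursion stops.
level values: 0, 1, 1, 2, 2, 3, 3, 3, 4, 4; the maximum is 4.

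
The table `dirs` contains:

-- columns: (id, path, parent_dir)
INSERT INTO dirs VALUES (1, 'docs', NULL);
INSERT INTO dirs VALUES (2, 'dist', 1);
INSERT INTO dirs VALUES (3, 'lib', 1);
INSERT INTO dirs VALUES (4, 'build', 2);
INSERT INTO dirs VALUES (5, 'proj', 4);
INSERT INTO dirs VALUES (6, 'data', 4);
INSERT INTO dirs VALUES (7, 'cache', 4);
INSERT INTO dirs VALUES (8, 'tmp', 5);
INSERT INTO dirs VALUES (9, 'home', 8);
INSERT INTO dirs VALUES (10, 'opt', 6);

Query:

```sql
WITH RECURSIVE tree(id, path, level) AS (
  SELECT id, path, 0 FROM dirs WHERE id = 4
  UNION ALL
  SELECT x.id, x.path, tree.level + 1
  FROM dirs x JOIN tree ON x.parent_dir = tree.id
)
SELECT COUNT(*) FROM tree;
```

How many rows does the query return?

Base: id=4 (build) at level 0.
Iteration 1: rows with parent_dir in {4} -> proj (id 5, level 1), data (id 6, level 1), cache (id 7, level 1).
Iteration 2: rows with parent_dir in {5,6,7} -> tmp (id 8, level 2), opt (id 10, level 2).
Iteration 3: rows with parent_dir in {8,10} -> home (id 9, level 3).
Iteration 4: no rows with parent_dir in {9}; recursion stops.
Total rows emitted: 7.

7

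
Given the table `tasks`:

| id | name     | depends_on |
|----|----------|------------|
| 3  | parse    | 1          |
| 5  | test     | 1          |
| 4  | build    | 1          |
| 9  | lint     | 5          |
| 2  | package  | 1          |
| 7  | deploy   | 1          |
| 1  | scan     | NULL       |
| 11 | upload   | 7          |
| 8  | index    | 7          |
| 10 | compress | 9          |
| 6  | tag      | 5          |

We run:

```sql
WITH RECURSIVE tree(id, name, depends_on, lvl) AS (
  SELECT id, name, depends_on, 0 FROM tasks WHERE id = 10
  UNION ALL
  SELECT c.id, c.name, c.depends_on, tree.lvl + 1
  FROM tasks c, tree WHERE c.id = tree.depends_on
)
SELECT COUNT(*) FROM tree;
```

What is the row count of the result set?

4

Base: id=10 (compress), depends_on=9, lvl 0.
Iteration 1: join on id=9 -> lint (id 9, depends_on=5, lvl 1).
Iteration 2: join on id=5 -> test (id 5, depends_on=1, lvl 2).
Iteration 3: join on id=1 -> scan (id 1, depends_on=NULL, lvl 3).
Iteration 4: depends_on is NULL; no match; recursion stops.
Total rows emitted: 4.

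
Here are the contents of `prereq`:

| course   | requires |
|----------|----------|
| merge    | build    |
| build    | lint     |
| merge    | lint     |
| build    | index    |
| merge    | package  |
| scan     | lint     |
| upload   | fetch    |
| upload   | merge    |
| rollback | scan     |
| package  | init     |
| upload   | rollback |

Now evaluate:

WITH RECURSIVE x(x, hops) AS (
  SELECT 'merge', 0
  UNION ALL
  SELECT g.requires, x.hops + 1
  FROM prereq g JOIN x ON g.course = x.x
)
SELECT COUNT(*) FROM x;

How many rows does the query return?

Base: (merge, hops=0).
Iteration 1: edges from {merge} -> (build, hops=1), (lint, hops=1), (package, hops=1).
Iteration 2: edges from {build,lint,package} -> (index, hops=2), (init, hops=2), (lint, hops=2).
Iteration 3: no outgoing edges from {index,init,lint}; recursion stops.
Total rows emitted: 7.

7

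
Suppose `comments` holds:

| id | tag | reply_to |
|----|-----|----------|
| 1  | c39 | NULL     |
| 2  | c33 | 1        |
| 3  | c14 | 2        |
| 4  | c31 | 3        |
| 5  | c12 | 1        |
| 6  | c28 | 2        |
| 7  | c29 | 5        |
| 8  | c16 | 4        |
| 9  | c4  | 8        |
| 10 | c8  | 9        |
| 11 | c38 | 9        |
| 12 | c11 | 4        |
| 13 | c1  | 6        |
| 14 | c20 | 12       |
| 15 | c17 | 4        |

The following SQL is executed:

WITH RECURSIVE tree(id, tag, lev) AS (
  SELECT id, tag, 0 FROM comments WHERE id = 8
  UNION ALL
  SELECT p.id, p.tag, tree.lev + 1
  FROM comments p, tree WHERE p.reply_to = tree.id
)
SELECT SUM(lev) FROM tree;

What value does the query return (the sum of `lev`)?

5

Base: id=8 (c16) at lev 0.
Iteration 1: rows with reply_to in {8} -> c4 (id 9, lev 1).
Iteration 2: rows with reply_to in {9} -> c8 (id 10, lev 2), c38 (id 11, lev 2).
Iteration 3: no rows with reply_to in {10,11}; recursion stops.
SUM(lev) = 0 + 1 + 2 + 2 = 5.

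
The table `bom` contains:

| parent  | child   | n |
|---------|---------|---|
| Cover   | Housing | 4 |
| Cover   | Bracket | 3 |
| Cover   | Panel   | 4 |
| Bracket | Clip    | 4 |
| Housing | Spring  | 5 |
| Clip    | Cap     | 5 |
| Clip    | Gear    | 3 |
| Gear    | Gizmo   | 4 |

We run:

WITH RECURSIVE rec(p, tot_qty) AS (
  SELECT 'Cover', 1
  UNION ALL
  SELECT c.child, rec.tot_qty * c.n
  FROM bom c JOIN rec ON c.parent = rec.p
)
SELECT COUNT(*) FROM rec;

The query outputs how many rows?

Base: (Cover, tot_qty=1).
Iteration 1: components of {Cover} -> Bracket = 1*3 = 3, Housing = 1*4 = 4, Panel = 1*4 = 4.
Iteration 2: components of {Bracket,Housing,Panel} -> Clip = 3*4 = 12, Spring = 4*5 = 20.
Iteration 3: components of {Clip,Spring} -> Cap = 12*5 = 60, Gear = 12*3 = 36.
Iteration 4: components of {Cap,Gear} -> Gizmo = 36*4 = 144.
Iteration 5: no further components; recursion stops.
Total rows emitted: 9.

9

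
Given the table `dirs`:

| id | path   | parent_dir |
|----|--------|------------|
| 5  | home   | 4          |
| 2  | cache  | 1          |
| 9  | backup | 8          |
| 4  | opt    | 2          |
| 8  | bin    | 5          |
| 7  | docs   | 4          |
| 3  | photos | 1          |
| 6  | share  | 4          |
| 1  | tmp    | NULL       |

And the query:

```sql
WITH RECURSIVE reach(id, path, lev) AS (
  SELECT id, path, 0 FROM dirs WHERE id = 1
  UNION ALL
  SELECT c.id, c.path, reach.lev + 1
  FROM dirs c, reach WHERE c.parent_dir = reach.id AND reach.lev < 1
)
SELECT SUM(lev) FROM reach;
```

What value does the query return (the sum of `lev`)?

2

Base: id=1 (tmp) at lev 0.
Iteration 1: rows with parent_dir in {1} -> cache (id 2, lev 1), photos (id 3, lev 1).
Iteration 2: lev < 1 fails for all current rows; recursion stops.
SUM(lev) = 0 + 1 + 1 = 2.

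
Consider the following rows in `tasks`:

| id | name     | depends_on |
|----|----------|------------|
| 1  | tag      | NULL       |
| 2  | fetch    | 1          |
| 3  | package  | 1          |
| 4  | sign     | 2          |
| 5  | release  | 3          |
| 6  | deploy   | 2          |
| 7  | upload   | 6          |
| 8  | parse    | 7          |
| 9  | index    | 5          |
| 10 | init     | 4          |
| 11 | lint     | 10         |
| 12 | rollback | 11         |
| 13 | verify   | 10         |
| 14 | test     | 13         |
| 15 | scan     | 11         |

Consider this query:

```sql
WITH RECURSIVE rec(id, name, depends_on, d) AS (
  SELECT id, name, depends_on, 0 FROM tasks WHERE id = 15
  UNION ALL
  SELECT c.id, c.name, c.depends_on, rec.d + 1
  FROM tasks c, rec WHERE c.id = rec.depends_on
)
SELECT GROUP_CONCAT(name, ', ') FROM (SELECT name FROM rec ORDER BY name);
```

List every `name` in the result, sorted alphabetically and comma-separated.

Base: id=15 (scan), depends_on=11, d 0.
Iteration 1: join on id=11 -> lint (id 11, depends_on=10, d 1).
Iteration 2: join on id=10 -> init (id 10, depends_on=4, d 2).
Iteration 3: join on id=4 -> sign (id 4, depends_on=2, d 3).
Iteration 4: join on id=2 -> fetch (id 2, depends_on=1, d 4).
Iteration 5: join on id=1 -> tag (id 1, depends_on=NULL, d 5).
Iteration 6: depends_on is NULL; no match; recursion stops.

fetch, init, lint, scan, sign, tag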